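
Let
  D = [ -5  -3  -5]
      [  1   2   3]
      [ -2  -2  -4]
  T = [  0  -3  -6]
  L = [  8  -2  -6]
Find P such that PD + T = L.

PD = L − T = [[8, 1, 0]].
Right-multiplying both sides by D⁻¹ gives P = (L − T)D⁻¹.
det D = 6, so D⁻¹ = [[-1/3, -1/3, 1/6], [-1/3, 5/3, 5/3], [1/3, -2/3, -7/6]].
P = (L − T)D⁻¹ = [[-3, -1, 3]].

P = [[-3, -1, 3]]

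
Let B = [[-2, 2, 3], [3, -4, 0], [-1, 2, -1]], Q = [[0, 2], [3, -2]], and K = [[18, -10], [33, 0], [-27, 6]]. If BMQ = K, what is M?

M = [[5, 1], [1, -2], [3, 4]]

M = B⁻¹KQ⁻¹ (apply B⁻¹ on the left and Q⁻¹ on the right).
det B = 4, so B⁻¹ = [[1, 2, 3], [3/4, 5/4, 9/4], [1/2, 1/2, 1/2]].
det Q = -6; the adjugate gives Q⁻¹ = [[1/3, 1/3], [1/2, 0]].
B⁻¹K = [[3, 8], [-6, 6], [12, -2]].
M = (B⁻¹K)Q⁻¹ = [[5, 1], [1, -2], [3, 4]].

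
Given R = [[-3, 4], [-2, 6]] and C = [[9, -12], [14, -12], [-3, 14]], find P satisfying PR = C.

P = [[-3, 0], [-6, 2], [-1, 3]]

Right-multiplying both sides by R⁻¹ gives P = CR⁻¹.
det R = -10, so R⁻¹ = [[-3/5, 2/5], [-1/5, 3/10]].
P = CR⁻¹ = [[9, -12], [14, -12], [-3, 14]] · [[-3/5, 2/5], [-1/5, 3/10]] = [[-3, 0], [-6, 2], [-1, 3]].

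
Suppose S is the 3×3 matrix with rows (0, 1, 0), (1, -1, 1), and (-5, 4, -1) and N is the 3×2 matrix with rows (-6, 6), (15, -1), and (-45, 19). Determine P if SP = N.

P = [[3, 0], [-6, 6], [6, 5]]

Left-multiplying both sides by S⁻¹ gives P = S⁻¹N.
det S = -4, so S⁻¹ = [[3/4, -1/4, -1/4], [1, 0, 0], [1/4, 5/4, 1/4]].
P = S⁻¹N = [[3/4, -1/4, -1/4], [1, 0, 0], [1/4, 5/4, 1/4]] · [[-6, 6], [15, -1], [-45, 19]] = [[3, 0], [-6, 6], [6, 5]].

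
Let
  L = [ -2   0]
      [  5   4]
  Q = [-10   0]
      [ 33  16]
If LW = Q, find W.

W = [[5, 0], [2, 4]]

Left-multiplying both sides by L⁻¹ gives W = L⁻¹Q.
det L = -8, so L⁻¹ = [[-1/2, 0], [5/8, 1/4]].
W = L⁻¹Q = [[-1/2, 0], [5/8, 1/4]] · [[-10, 0], [33, 16]] = [[5, 0], [2, 4]].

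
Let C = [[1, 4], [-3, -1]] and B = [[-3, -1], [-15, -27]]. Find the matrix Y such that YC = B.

Y = [[0, 1], [-6, 3]]

Right-multiplying both sides by C⁻¹ gives Y = BC⁻¹.
det C = 11; the adjugate gives C⁻¹ = [[-1/11, -4/11], [3/11, 1/11]].
Y = BC⁻¹ = [[-3, -1], [-15, -27]] · [[-1/11, -4/11], [3/11, 1/11]] = [[0, 1], [-6, 3]].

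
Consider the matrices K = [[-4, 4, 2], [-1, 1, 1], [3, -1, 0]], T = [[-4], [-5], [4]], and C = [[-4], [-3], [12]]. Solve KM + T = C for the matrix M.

KM = C − T = [[0], [2], [8]].
K is on the left of M, so left-multiply by K⁻¹: M = K⁻¹(C − T).
det K = 4, so K⁻¹ = [[1/4, -1/2, 1/2], [3/4, -3/2, 1/2], [-1/2, 2, 0]].
M = K⁻¹(C − T) = [[3], [1], [4]].

M = [[3], [1], [4]]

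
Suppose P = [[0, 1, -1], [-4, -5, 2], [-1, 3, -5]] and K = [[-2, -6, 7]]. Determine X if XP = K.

X = [[5, 1, -2]]

Right-multiplying both sides by P⁻¹ gives X = KP⁻¹.
det P = -5; the adjugate gives P⁻¹ = [[-19/5, -2/5, 3/5], [22/5, 1/5, -4/5], [17/5, 1/5, -4/5]].
X = KP⁻¹ = [[-2, -6, 7]] · [[-19/5, -2/5, 3/5], [22/5, 1/5, -4/5], [17/5, 1/5, -4/5]] = [[5, 1, -2]].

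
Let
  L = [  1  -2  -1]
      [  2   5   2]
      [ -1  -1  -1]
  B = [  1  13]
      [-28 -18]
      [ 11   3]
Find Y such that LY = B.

Y = [[-6, 3], [-2, -4], [-3, -2]]

Since L multiplies Y on the left, Y = L⁻¹B.
det L = -6, so L⁻¹ = [[1/2, 1/6, -1/6], [0, 1/3, 2/3], [-1/2, -1/2, -3/2]].
Y = L⁻¹B = [[1/2, 1/6, -1/6], [0, 1/3, 2/3], [-1/2, -1/2, -3/2]] · [[1, 13], [-28, -18], [11, 3]] = [[-6, 3], [-2, -4], [-3, -2]].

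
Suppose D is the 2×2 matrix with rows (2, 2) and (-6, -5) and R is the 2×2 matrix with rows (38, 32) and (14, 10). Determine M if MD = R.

Since D sits to the right of M, M = RD⁻¹.
det D = 2; the adjugate gives D⁻¹ = [[-5/2, -1], [3, 1]].
M = RD⁻¹ = [[38, 32], [14, 10]] · [[-5/2, -1], [3, 1]] = [[1, -6], [-5, -4]].

M = [[1, -6], [-5, -4]]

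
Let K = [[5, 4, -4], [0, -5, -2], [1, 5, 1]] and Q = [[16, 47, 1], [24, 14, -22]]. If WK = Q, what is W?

Right-multiplying both sides by K⁻¹ gives W = QK⁻¹.
det K = -3, so K⁻¹ = [[-5/3, 8, 28/3], [2/3, -3, -10/3], [-5/3, 7, 25/3]].
W = QK⁻¹ = [[16, 47, 1], [24, 14, -22]] · [[-5/3, 8, 28/3], [2/3, -3, -10/3], [-5/3, 7, 25/3]] = [[3, -6, 1], [6, -4, -6]].

W = [[3, -6, 1], [6, -4, -6]]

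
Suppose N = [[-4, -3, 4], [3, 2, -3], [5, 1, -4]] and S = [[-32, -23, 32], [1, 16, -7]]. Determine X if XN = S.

X = [[5, -4, 0], [-4, 5, -6]]

Right-multiplying both sides by N⁻¹ gives X = SN⁻¹.
N has determinant 1; N⁻¹ = [[-5, -8, 1], [-3, -4, 0], [-7, -11, 1]].
X = SN⁻¹ = [[-32, -23, 32], [1, 16, -7]] · [[-5, -8, 1], [-3, -4, 0], [-7, -11, 1]] = [[5, -4, 0], [-4, 5, -6]].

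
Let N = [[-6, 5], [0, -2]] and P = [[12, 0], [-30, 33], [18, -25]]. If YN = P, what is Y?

Y = [[-2, -5], [5, -4], [-3, 5]]

N is on the right of Y, so right-multiply by N⁻¹: Y = PN⁻¹.
N has determinant 12; N⁻¹ = [[-1/6, -5/12], [0, -1/2]].
Y = PN⁻¹ = [[12, 0], [-30, 33], [18, -25]] · [[-1/6, -5/12], [0, -1/2]] = [[-2, -5], [5, -4], [-3, 5]].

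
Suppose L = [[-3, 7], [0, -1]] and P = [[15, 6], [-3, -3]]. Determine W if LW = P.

W = [[2, 5], [3, 3]]

Left-multiplying both sides by L⁻¹ gives W = L⁻¹P.
det L = 3; the adjugate gives L⁻¹ = [[-1/3, -7/3], [0, -1]].
W = L⁻¹P = [[-1/3, -7/3], [0, -1]] · [[15, 6], [-3, -3]] = [[2, 5], [3, 3]].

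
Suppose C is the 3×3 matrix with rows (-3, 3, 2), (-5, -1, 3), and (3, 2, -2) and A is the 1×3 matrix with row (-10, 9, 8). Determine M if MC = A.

C is on the right of M, so right-multiply by C⁻¹: M = AC⁻¹.
det C = -5, so C⁻¹ = [[4/5, -2, -11/5], [1/5, 0, 1/5], [7/5, -3, -18/5]].
M = AC⁻¹ = [[-10, 9, 8]] · [[4/5, -2, -11/5], [1/5, 0, 1/5], [7/5, -3, -18/5]] = [[5, -4, -5]].

M = [[5, -4, -5]]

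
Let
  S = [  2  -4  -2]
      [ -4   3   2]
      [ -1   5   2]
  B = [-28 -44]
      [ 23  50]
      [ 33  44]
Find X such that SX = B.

S is on the left of X, so left-multiply by S⁻¹: X = S⁻¹B.
S has determinant 2; S⁻¹ = [[-2, -1, -1], [3, 1, 2], [-17/2, -3, -5]].
X = S⁻¹B = [[-2, -1, -1], [3, 1, 2], [-17/2, -3, -5]] · [[-28, -44], [23, 50], [33, 44]] = [[0, -6], [5, 6], [4, 4]].

X = [[0, -6], [5, 6], [4, 4]]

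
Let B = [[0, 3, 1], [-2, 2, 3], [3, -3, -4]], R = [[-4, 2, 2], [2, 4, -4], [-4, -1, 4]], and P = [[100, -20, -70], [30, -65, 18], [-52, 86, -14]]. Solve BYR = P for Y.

Y = B⁻¹PR⁻¹ (apply B⁻¹ on the left and R⁻¹ on the right).
det B = 3; the adjugate gives B⁻¹ = [[1/3, 3, 7/3], [1/3, -1, -2/3], [0, 3, 2]].
R has determinant -4; R⁻¹ = [[-3, 5/2, 4], [-2, 2, 3], [-7/2, 3, 5]].
B⁻¹P = [[2, -1, -2], [38, 1, -32], [-14, -23, 26]].
Y = (B⁻¹P)R⁻¹ = [[3, -3, -5], [-4, 1, -5], [-3, -3, 5]].

Y = [[3, -3, -5], [-4, 1, -5], [-3, -3, 5]]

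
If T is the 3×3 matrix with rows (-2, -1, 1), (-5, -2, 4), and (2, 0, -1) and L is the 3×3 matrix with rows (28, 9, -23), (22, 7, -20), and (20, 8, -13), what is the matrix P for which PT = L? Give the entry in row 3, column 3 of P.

Since T sits to the right of P, P = LT⁻¹.
T has determinant -3; T⁻¹ = [[-2/3, 1/3, 2/3], [-1, 0, -1], [-4/3, 2/3, 1/3]].
P = LT⁻¹ = [[28, 9, -23], [22, 7, -20], [20, 8, -13]] · [[-2/3, 1/3, 2/3], [-1, 0, -1], [-4/3, 2/3, 1/3]] = [[3, -6, 2], [5, -6, 1], [-4, -2, 1]].

1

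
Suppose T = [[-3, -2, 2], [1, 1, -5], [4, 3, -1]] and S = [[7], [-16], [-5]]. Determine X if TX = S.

Left-multiplying both sides by T⁻¹ gives X = T⁻¹S.
T has determinant -6; T⁻¹ = [[-7/3, -2/3, -4/3], [19/6, 5/6, 13/6], [1/6, -1/6, 1/6]].
X = T⁻¹S = [[-7/3, -2/3, -4/3], [19/6, 5/6, 13/6], [1/6, -1/6, 1/6]] · [[7], [-16], [-5]] = [[1], [-2], [3]].

X = [[1], [-2], [3]]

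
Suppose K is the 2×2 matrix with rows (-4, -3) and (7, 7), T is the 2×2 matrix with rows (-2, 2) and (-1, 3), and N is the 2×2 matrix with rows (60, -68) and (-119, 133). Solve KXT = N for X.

X = K⁻¹NT⁻¹ (apply K⁻¹ on the left and T⁻¹ on the right).
det K = -7; the adjugate gives K⁻¹ = [[-1, -3/7], [1, 4/7]].
T has determinant -4; T⁻¹ = [[-3/4, 1/2], [-1/4, 1/2]].
K⁻¹N = [[-9, 11], [-8, 8]].
X = (K⁻¹N)T⁻¹ = [[4, 1], [4, 0]].

X = [[4, 1], [4, 0]]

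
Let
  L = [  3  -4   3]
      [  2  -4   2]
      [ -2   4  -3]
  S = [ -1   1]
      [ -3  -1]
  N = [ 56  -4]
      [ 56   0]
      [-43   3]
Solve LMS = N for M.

M = L⁻¹NS⁻¹ (apply L⁻¹ on the left and S⁻¹ on the right).
det L = 4; the adjugate gives L⁻¹ = [[1, 0, 1], [1/2, -3/4, 0], [0, -1, -1]].
S has determinant 4; S⁻¹ = [[-1/4, -1/4], [3/4, -1/4]].
L⁻¹N = [[13, -1], [-14, -2], [-13, -3]].
M = (L⁻¹N)S⁻¹ = [[-4, -3], [2, 4], [1, 4]].

M = [[-4, -3], [2, 4], [1, 4]]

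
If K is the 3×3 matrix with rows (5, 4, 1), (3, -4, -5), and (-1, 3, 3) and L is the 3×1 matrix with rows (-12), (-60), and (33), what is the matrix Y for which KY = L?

Y = [[-6], [3], [6]]

Left-multiplying both sides by K⁻¹ gives Y = K⁻¹L.
det K = 4; the adjugate gives K⁻¹ = [[3/4, -9/4, -4], [-1, 4, 7], [5/4, -19/4, -8]].
Y = K⁻¹L = [[3/4, -9/4, -4], [-1, 4, 7], [5/4, -19/4, -8]] · [[-12], [-60], [33]] = [[-6], [3], [6]].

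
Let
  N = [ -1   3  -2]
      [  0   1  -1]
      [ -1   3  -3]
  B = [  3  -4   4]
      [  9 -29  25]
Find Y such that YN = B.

Y = [[0, 5, -3], [-4, -2, -5]]

Since N sits to the right of Y, Y = BN⁻¹.
det N = 1, so N⁻¹ = [[0, 3, -1], [1, 1, -1], [1, 0, -1]].
Y = BN⁻¹ = [[3, -4, 4], [9, -29, 25]] · [[0, 3, -1], [1, 1, -1], [1, 0, -1]] = [[0, 5, -3], [-4, -2, -5]].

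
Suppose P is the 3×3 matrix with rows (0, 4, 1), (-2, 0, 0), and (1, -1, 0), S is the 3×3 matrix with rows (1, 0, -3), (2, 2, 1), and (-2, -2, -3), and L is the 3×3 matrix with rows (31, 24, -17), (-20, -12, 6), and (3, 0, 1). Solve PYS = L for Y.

Isolating Y: multiply by P⁻¹ from the left and S⁻¹ from the right, so Y = P⁻¹LS⁻¹.
det P = 2, so P⁻¹ = [[0, -1/2, 0], [0, -1/2, -1], [1, 2, 4]].
det S = -4, so S⁻¹ = [[1, -3/2, -3/2], [-1, 9/4, 7/4], [0, -1/2, -1/2]].
P⁻¹L = [[10, 6, -3], [7, 6, -4], [3, 0, -1]].
Y = (P⁻¹L)S⁻¹ = [[4, 0, -3], [1, 5, 2], [3, -4, -4]].

Y = [[4, 0, -3], [1, 5, 2], [3, -4, -4]]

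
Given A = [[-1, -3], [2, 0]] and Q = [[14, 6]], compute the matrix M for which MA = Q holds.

A is on the right of M, so right-multiply by A⁻¹: M = QA⁻¹.
det A = 6; the adjugate gives A⁻¹ = [[0, 1/2], [-1/3, -1/6]].
M = QA⁻¹ = [[14, 6]] · [[0, 1/2], [-1/3, -1/6]] = [[-2, 6]].

M = [[-2, 6]]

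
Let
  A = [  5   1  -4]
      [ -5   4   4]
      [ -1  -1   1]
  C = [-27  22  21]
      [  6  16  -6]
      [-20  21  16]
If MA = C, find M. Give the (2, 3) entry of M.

Right-multiplying both sides by A⁻¹ gives M = CA⁻¹.
det A = 5, so A⁻¹ = [[8/5, 3/5, 4], [1/5, 1/5, 0], [9/5, 4/5, 5]].
M = CA⁻¹ = [[-27, 22, 21], [6, 16, -6], [-20, 21, 16]] · [[8/5, 3/5, 4], [1/5, 1/5, 0], [9/5, 4/5, 5]] = [[-1, 5, -3], [2, 2, -6], [1, 5, 0]].

-6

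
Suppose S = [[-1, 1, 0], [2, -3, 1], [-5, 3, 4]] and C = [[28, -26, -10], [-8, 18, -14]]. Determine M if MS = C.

M = [[4, 6, -4], [6, -6, -2]]

Since S sits to the right of M, M = CS⁻¹.
det S = 2; the adjugate gives S⁻¹ = [[-15/2, -2, 1/2], [-13/2, -2, 1/2], [-9/2, -1, 1/2]].
M = CS⁻¹ = [[28, -26, -10], [-8, 18, -14]] · [[-15/2, -2, 1/2], [-13/2, -2, 1/2], [-9/2, -1, 1/2]] = [[4, 6, -4], [6, -6, -2]].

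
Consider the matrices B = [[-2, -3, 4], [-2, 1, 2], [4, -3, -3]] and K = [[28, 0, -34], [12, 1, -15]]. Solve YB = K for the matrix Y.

B is on the right of Y, so right-multiply by B⁻¹: Y = KB⁻¹.
det B = -4; the adjugate gives B⁻¹ = [[-3/4, 21/4, 5/2], [-1/2, 5/2, 1], [-1/2, 9/2, 2]].
Y = KB⁻¹ = [[28, 0, -34], [12, 1, -15]] · [[-3/4, 21/4, 5/2], [-1/2, 5/2, 1], [-1/2, 9/2, 2]] = [[-4, -6, 2], [-2, -2, 1]].

Y = [[-4, -6, 2], [-2, -2, 1]]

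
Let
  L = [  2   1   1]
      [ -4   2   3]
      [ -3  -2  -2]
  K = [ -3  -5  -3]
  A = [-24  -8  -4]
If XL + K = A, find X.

X = [[-5, 2, 1]]

XL = A − K = [[-21, -3, -1]].
Right-multiplying both sides by L⁻¹ gives X = (A − K)L⁻¹.
det L = 1; the adjugate gives L⁻¹ = [[2, 0, 1], [-17, -1, -10], [14, 1, 8]].
X = (A − K)L⁻¹ = [[-5, 2, 1]].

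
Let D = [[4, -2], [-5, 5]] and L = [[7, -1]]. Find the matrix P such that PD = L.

D is on the right of P, so right-multiply by D⁻¹: P = LD⁻¹.
det D = 10, so D⁻¹ = [[1/2, 1/5], [1/2, 2/5]].
P = LD⁻¹ = [[7, -1]] · [[1/2, 1/5], [1/2, 2/5]] = [[3, 1]].

P = [[3, 1]]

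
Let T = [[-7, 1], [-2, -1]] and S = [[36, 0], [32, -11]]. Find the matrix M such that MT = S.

Since T sits to the right of M, M = ST⁻¹.
det T = 9; the adjugate gives T⁻¹ = [[-1/9, -1/9], [2/9, -7/9]].
M = ST⁻¹ = [[36, 0], [32, -11]] · [[-1/9, -1/9], [2/9, -7/9]] = [[-4, -4], [-6, 5]].

M = [[-4, -4], [-6, 5]]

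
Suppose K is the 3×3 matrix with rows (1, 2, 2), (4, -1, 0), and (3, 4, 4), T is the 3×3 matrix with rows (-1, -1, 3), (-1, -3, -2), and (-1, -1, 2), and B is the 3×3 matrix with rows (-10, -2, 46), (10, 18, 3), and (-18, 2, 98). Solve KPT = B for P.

Left-multiply by K⁻¹ and right-multiply by T⁻¹: P = K⁻¹BT⁻¹.
K has determinant 2; K⁻¹ = [[-2, 0, 1], [-8, -1, 4], [19/2, 1, -9/2]].
det T = -2, so T⁻¹ = [[4, 1/2, -11/2], [-2, -1/2, 5/2], [1, 0, -1]].
K⁻¹B = [[2, 6, 6], [-2, 6, 21], [-4, -10, -1]].
P = (K⁻¹B)T⁻¹ = [[2, -2, -2], [1, -4, 5], [3, 3, -2]].

P = [[2, -2, -2], [1, -4, 5], [3, 3, -2]]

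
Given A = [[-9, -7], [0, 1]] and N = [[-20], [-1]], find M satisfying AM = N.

M = [[3], [-1]]

Since A multiplies M on the left, M = A⁻¹N.
det A = -9, so A⁻¹ = [[-1/9, -7/9], [0, 1]].
M = A⁻¹N = [[-1/9, -7/9], [0, 1]] · [[-20], [-1]] = [[3], [-1]].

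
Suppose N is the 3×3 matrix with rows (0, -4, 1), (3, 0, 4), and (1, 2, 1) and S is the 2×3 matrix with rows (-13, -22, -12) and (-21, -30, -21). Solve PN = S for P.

Right-multiplying both sides by N⁻¹ gives P = SN⁻¹.
N has determinant 2; N⁻¹ = [[-4, 3, -8], [1/2, -1/2, 3/2], [3, -2, 6]].
P = SN⁻¹ = [[-13, -22, -12], [-21, -30, -21]] · [[-4, 3, -8], [1/2, -1/2, 3/2], [3, -2, 6]] = [[5, -4, -1], [6, -6, -3]].

P = [[5, -4, -1], [6, -6, -3]]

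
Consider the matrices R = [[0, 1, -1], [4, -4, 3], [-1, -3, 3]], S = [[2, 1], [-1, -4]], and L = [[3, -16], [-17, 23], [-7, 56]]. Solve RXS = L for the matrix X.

X = [[0, 2], [1, 2], [-3, -3]]

Isolating X: multiply by R⁻¹ from the left and S⁻¹ from the right, so X = R⁻¹LS⁻¹.
R has determinant 1; R⁻¹ = [[-3, 0, -1], [-15, -1, -4], [-16, -1, -4]].
det S = -7; the adjugate gives S⁻¹ = [[4/7, 1/7], [-1/7, -2/7]].
R⁻¹L = [[-2, -8], [0, -7], [-3, 9]].
X = (R⁻¹L)S⁻¹ = [[0, 2], [1, 2], [-3, -3]].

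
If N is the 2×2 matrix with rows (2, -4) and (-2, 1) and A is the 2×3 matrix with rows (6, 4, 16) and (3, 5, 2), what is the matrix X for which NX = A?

X = [[-3, -4, -4], [-3, -3, -6]]

Left-multiplying both sides by N⁻¹ gives X = N⁻¹A.
N has determinant -6; N⁻¹ = [[-1/6, -2/3], [-1/3, -1/3]].
X = N⁻¹A = [[-1/6, -2/3], [-1/3, -1/3]] · [[6, 4, 16], [3, 5, 2]] = [[-3, -4, -4], [-3, -3, -6]].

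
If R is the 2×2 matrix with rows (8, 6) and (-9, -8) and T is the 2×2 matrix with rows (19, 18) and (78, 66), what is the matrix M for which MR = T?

M = [[-1, -3], [3, -6]]

Since R sits to the right of M, M = TR⁻¹.
det R = -10; the adjugate gives R⁻¹ = [[4/5, 3/5], [-9/10, -4/5]].
M = TR⁻¹ = [[19, 18], [78, 66]] · [[4/5, 3/5], [-9/10, -4/5]] = [[-1, -3], [3, -6]].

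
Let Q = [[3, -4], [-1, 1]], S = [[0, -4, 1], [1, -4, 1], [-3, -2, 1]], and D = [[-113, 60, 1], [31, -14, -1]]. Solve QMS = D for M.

M = [[-2, 1, 4], [2, 5, -5]]

Left-multiply by Q⁻¹ and right-multiply by S⁻¹: M = Q⁻¹DS⁻¹.
Q has determinant -1; Q⁻¹ = [[-1, -4], [-1, -3]].
S has determinant 2; S⁻¹ = [[-1, 1, 0], [-2, 3/2, 1/2], [-7, 6, 2]].
Q⁻¹D = [[-11, -4, 3], [20, -18, 2]].
M = (Q⁻¹D)S⁻¹ = [[-2, 1, 4], [2, 5, -5]].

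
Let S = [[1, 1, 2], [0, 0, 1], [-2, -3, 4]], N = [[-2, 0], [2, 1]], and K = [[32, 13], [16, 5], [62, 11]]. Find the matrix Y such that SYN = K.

Y = [[1, 0], [2, 3], [-3, 5]]

Isolating Y: multiply by S⁻¹ from the left and N⁻¹ from the right, so Y = S⁻¹KN⁻¹.
S has determinant 1; S⁻¹ = [[3, -10, 1], [-2, 8, -1], [0, 1, 0]].
det N = -2; the adjugate gives N⁻¹ = [[-1/2, 0], [1, 1]].
S⁻¹K = [[-2, 0], [2, 3], [16, 5]].
Y = (S⁻¹K)N⁻¹ = [[1, 0], [2, 3], [-3, 5]].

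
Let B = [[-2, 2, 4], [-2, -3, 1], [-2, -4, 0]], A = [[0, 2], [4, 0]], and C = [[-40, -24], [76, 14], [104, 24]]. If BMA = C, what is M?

M = [[-2, -5], [-2, -4], [-3, -3]]

M = B⁻¹CA⁻¹ (apply B⁻¹ on the left and A⁻¹ on the right).
det B = -4, so B⁻¹ = [[-1, 4, -7/2], [1/2, -2, 3/2], [-1/2, 3, -5/2]].
det A = -8, so A⁻¹ = [[0, 1/4], [1/2, 0]].
B⁻¹C = [[-20, -4], [-16, -4], [-12, -6]].
M = (B⁻¹C)A⁻¹ = [[-2, -5], [-2, -4], [-3, -3]].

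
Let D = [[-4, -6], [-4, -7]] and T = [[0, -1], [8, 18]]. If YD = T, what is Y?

Y = [[-1, 1], [4, -6]]

D is on the right of Y, so right-multiply by D⁻¹: Y = TD⁻¹.
det D = 4, so D⁻¹ = [[-7/4, 3/2], [1, -1]].
Y = TD⁻¹ = [[0, -1], [8, 18]] · [[-7/4, 3/2], [1, -1]] = [[-1, 1], [4, -6]].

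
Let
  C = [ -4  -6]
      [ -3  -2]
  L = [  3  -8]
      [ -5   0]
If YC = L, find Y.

Since C sits to the right of Y, Y = LC⁻¹.
C has determinant -10; C⁻¹ = [[1/5, -3/5], [-3/10, 2/5]].
Y = LC⁻¹ = [[3, -8], [-5, 0]] · [[1/5, -3/5], [-3/10, 2/5]] = [[3, -5], [-1, 3]].

Y = [[3, -5], [-1, 3]]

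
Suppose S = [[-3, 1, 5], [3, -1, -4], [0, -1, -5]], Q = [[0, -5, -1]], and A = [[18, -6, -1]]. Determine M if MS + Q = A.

MS = A − Q = [[18, -1, 0]].
Right-multiplying both sides by S⁻¹ gives M = (A − Q)S⁻¹.
det S = -3, so S⁻¹ = [[-1/3, 0, -1/3], [-5, -5, -1], [1, 1, 0]].
M = (A − Q)S⁻¹ = [[-1, 5, -5]].

M = [[-1, 5, -5]]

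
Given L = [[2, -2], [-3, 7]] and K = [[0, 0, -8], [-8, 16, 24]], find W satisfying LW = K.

W = [[-2, 4, -1], [-2, 4, 3]]

Since L multiplies W on the left, W = L⁻¹K.
det L = 8, so L⁻¹ = [[7/8, 1/4], [3/8, 1/4]].
W = L⁻¹K = [[7/8, 1/4], [3/8, 1/4]] · [[0, 0, -8], [-8, 16, 24]] = [[-2, 4, -1], [-2, 4, 3]].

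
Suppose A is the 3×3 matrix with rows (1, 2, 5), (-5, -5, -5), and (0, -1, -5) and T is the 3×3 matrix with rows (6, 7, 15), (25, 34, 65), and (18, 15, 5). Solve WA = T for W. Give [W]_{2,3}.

-4

Right-multiplying both sides by A⁻¹ gives W = TA⁻¹.
det A = -5; the adjugate gives A⁻¹ = [[-4, -1, -3], [5, 1, 4], [-1, -1/5, -1]].
W = TA⁻¹ = [[6, 7, 15], [25, 34, 65], [18, 15, 5]] · [[-4, -1, -3], [5, 1, 4], [-1, -1/5, -1]] = [[-4, -2, -5], [5, -4, -4], [-2, -4, 1]].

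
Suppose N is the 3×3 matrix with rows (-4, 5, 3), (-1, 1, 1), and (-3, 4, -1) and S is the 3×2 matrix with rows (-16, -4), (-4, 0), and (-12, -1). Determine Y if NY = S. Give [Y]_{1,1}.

4

Left-multiplying both sides by N⁻¹ gives Y = N⁻¹S.
N has determinant -3; N⁻¹ = [[5/3, -17/3, -2/3], [4/3, -13/3, -1/3], [1/3, -1/3, -1/3]].
Y = N⁻¹S = [[5/3, -17/3, -2/3], [4/3, -13/3, -1/3], [1/3, -1/3, -1/3]] · [[-16, -4], [-4, 0], [-12, -1]] = [[4, -6], [0, -5], [0, -1]].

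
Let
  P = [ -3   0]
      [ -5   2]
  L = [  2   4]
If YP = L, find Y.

Right-multiplying both sides by P⁻¹ gives Y = LP⁻¹.
P has determinant -6; P⁻¹ = [[-1/3, 0], [-5/6, 1/2]].
Y = LP⁻¹ = [[2, 4]] · [[-1/3, 0], [-5/6, 1/2]] = [[-4, 2]].

Y = [[-4, 2]]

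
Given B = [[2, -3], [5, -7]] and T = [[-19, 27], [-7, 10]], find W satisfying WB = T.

B is on the right of W, so right-multiply by B⁻¹: W = TB⁻¹.
det B = 1; the adjugate gives B⁻¹ = [[-7, 3], [-5, 2]].
W = TB⁻¹ = [[-19, 27], [-7, 10]] · [[-7, 3], [-5, 2]] = [[-2, -3], [-1, -1]].

W = [[-2, -3], [-1, -1]]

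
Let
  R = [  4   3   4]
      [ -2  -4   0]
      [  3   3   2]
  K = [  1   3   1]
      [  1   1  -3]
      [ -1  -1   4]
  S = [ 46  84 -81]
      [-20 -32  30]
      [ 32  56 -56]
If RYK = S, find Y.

Left-multiply by R⁻¹ and right-multiply by K⁻¹: Y = R⁻¹SK⁻¹.
R has determinant 4; R⁻¹ = [[-2, 3/2, 4], [1, -1, -2], [3/2, -3/4, -5/2]].
det K = -2; the adjugate gives K⁻¹ = [[-1/2, 13/2, 5], [1/2, -5/2, -2], [0, 1, 1]].
R⁻¹S = [[6, 8, -17], [2, 4, 1], [4, 10, -4]].
Y = (R⁻¹S)K⁻¹ = [[1, 2, -3], [1, 4, 3], [3, -3, -4]].

Y = [[1, 2, -3], [1, 4, 3], [3, -3, -4]]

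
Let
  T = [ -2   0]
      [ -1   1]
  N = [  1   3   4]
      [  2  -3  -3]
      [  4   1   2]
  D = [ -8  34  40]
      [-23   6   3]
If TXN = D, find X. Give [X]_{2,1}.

Isolating X: multiply by T⁻¹ from the left and N⁻¹ from the right, so X = T⁻¹DN⁻¹.
det T = -2; the adjugate gives T⁻¹ = [[-1/2, 0], [-1/2, 1]].
det N = 5, so N⁻¹ = [[-3/5, -2/5, 3/5], [-16/5, -14/5, 11/5], [14/5, 11/5, -9/5]].
T⁻¹D = [[4, -17, -20], [-19, -11, -17]].
X = (T⁻¹D)N⁻¹ = [[-4, 2, 1], [-1, 1, -5]].

-1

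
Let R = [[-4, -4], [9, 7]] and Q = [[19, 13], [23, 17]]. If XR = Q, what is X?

X = [[2, 3], [1, 3]]

Right-multiplying both sides by R⁻¹ gives X = QR⁻¹.
det R = 8; the adjugate gives R⁻¹ = [[7/8, 1/2], [-9/8, -1/2]].
X = QR⁻¹ = [[19, 13], [23, 17]] · [[7/8, 1/2], [-9/8, -1/2]] = [[2, 3], [1, 3]].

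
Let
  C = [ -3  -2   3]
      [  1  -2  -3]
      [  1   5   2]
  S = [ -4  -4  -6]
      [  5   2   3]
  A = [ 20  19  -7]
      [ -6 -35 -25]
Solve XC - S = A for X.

XC = A + S = [[16, 15, -13], [-1, -33, -22]].
Since C sits to the right of X, X = (A + S)C⁻¹.
det C = -2; the adjugate gives C⁻¹ = [[-11/2, -19/2, -6], [5/2, 9/2, 3], [-7/2, -13/2, -4]].
X = (A + S)C⁻¹ = [[-5, 0, 1], [0, 4, -5]].

X = [[-5, 0, 1], [0, 4, -5]]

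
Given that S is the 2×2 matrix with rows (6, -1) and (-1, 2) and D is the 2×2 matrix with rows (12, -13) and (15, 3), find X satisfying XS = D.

X = [[1, -6], [3, 3]]

S is on the right of X, so right-multiply by S⁻¹: X = DS⁻¹.
S has determinant 11; S⁻¹ = [[2/11, 1/11], [1/11, 6/11]].
X = DS⁻¹ = [[12, -13], [15, 3]] · [[2/11, 1/11], [1/11, 6/11]] = [[1, -6], [3, 3]].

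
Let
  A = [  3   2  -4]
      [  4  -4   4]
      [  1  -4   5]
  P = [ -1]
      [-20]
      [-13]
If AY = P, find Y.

Y = [[-3], [0], [-2]]

Since A multiplies Y on the left, Y = A⁻¹P.
det A = 4; the adjugate gives A⁻¹ = [[-1, 3/2, -2], [-4, 19/4, -7], [-3, 7/2, -5]].
Y = A⁻¹P = [[-1, 3/2, -2], [-4, 19/4, -7], [-3, 7/2, -5]] · [[-1], [-20], [-13]] = [[-3], [0], [-2]].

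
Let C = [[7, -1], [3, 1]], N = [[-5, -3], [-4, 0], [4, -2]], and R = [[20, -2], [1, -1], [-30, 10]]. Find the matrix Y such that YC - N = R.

Y = [[3, -2], [0, -1], [-5, 3]]

YC = R + N = [[15, -5], [-3, -1], [-26, 8]].
Since C sits to the right of Y, Y = (R + N)C⁻¹.
det C = 10; the adjugate gives C⁻¹ = [[1/10, 1/10], [-3/10, 7/10]].
Y = (R + N)C⁻¹ = [[3, -2], [0, -1], [-5, 3]].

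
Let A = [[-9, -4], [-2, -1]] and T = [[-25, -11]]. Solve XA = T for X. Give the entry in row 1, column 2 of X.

Right-multiplying both sides by A⁻¹ gives X = TA⁻¹.
A has determinant 1; A⁻¹ = [[-1, 4], [2, -9]].
X = TA⁻¹ = [[-25, -11]] · [[-1, 4], [2, -9]] = [[3, -1]].

-1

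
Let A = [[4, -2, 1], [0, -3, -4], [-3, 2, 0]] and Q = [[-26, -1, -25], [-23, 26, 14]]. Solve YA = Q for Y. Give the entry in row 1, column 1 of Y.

Right-multiplying both sides by A⁻¹ gives Y = QA⁻¹.
A has determinant -1; A⁻¹ = [[-8, -2, -11], [-12, -3, -16], [9, 2, 12]].
Y = QA⁻¹ = [[-26, -1, -25], [-23, 26, 14]] · [[-8, -2, -11], [-12, -3, -16], [9, 2, 12]] = [[-5, 5, 2], [-2, -4, 5]].

-5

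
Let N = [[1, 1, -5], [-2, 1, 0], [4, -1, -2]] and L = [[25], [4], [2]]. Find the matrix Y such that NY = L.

Y = [[-3], [-2], [-6]]

N is on the left of Y, so left-multiply by N⁻¹: Y = N⁻¹L.
N has determinant 4; N⁻¹ = [[-1/2, 7/4, 5/4], [-1, 9/2, 5/2], [-1/2, 5/4, 3/4]].
Y = N⁻¹L = [[-1/2, 7/4, 5/4], [-1, 9/2, 5/2], [-1/2, 5/4, 3/4]] · [[25], [4], [2]] = [[-3], [-2], [-6]].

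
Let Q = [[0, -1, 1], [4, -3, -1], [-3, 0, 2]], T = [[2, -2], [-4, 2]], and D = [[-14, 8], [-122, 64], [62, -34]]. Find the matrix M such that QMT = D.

M = [[-3, 4], [-2, -4], [-3, -1]]

Isolating M: multiply by Q⁻¹ from the left and T⁻¹ from the right, so M = Q⁻¹DT⁻¹.
det Q = -4; the adjugate gives Q⁻¹ = [[3/2, -1/2, -1], [5/4, -3/4, -1], [9/4, -3/4, -1]].
det T = -4; the adjugate gives T⁻¹ = [[-1/2, -1/2], [-1, -1/2]].
Q⁻¹D = [[-22, 14], [12, -4], [-2, 4]].
M = (Q⁻¹D)T⁻¹ = [[-3, 4], [-2, -4], [-3, -1]].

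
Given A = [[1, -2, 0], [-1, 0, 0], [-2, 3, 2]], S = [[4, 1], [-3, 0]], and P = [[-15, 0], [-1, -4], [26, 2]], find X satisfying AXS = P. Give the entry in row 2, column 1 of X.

X = A⁻¹PS⁻¹ (apply A⁻¹ on the left and S⁻¹ on the right).
det A = -4; the adjugate gives A⁻¹ = [[0, -1, 0], [-1/2, -1/2, 0], [3/4, -1/4, 1/2]].
det S = 3; the adjugate gives S⁻¹ = [[0, -1/3], [1, 4/3]].
A⁻¹P = [[1, 4], [8, 2], [2, 2]].
X = (A⁻¹P)S⁻¹ = [[4, 5], [2, 0], [2, 2]].

2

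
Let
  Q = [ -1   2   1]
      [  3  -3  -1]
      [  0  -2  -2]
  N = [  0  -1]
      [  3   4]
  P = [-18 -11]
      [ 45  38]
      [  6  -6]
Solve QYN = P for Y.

Y = [[3, 4], [-3, -1], [-4, 0]]

Isolating Y: multiply by Q⁻¹ from the left and N⁻¹ from the right, so Y = Q⁻¹PN⁻¹.
det Q = 2; the adjugate gives Q⁻¹ = [[2, 1, 1/2], [3, 1, 1], [-3, -1, -3/2]].
det N = 3, so N⁻¹ = [[4/3, 1/3], [-1, 0]].
Q⁻¹P = [[12, 13], [-3, -1], [0, 4]].
Y = (Q⁻¹P)N⁻¹ = [[3, 4], [-3, -1], [-4, 0]].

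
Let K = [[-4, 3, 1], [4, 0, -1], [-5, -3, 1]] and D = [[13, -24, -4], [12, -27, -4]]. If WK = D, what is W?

Right-multiplying both sides by K⁻¹ gives W = DK⁻¹.
det K = 3; the adjugate gives K⁻¹ = [[-1, -2, -1], [1/3, 1/3, 0], [-4, -9, -4]].
W = DK⁻¹ = [[13, -24, -4], [12, -27, -4]] · [[-1, -2, -1], [1/3, 1/3, 0], [-4, -9, -4]] = [[-5, 2, 3], [-5, 3, 4]].

W = [[-5, 2, 3], [-5, 3, 4]]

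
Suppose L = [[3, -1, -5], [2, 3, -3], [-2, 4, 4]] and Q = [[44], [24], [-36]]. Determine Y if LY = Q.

Since L multiplies Y on the left, Y = L⁻¹Q.
det L = 4, so L⁻¹ = [[6, -4, 9/2], [-1/2, 1/2, -1/4], [7/2, -5/2, 11/4]].
Y = L⁻¹Q = [[6, -4, 9/2], [-1/2, 1/2, -1/4], [7/2, -5/2, 11/4]] · [[44], [24], [-36]] = [[6], [-1], [-5]].

Y = [[6], [-1], [-5]]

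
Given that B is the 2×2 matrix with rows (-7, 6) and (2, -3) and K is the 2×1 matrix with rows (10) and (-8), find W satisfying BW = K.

B is on the left of W, so left-multiply by B⁻¹: W = B⁻¹K.
B has determinant 9; B⁻¹ = [[-1/3, -2/3], [-2/9, -7/9]].
W = B⁻¹K = [[-1/3, -2/3], [-2/9, -7/9]] · [[10], [-8]] = [[2], [4]].

W = [[2], [4]]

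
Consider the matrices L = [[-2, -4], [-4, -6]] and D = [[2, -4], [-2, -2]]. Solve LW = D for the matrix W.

L is on the left of W, so left-multiply by L⁻¹: W = L⁻¹D.
det L = -4; the adjugate gives L⁻¹ = [[3/2, -1], [-1, 1/2]].
W = L⁻¹D = [[3/2, -1], [-1, 1/2]] · [[2, -4], [-2, -2]] = [[5, -4], [-3, 3]].

W = [[5, -4], [-3, 3]]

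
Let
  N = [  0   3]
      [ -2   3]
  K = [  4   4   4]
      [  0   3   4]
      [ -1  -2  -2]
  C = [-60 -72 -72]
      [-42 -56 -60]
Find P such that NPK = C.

Isolating P: multiply by N⁻¹ from the left and K⁻¹ from the right, so P = N⁻¹CK⁻¹.
N has determinant 6; N⁻¹ = [[1/2, -1/2], [1/3, 0]].
K has determinant 4; K⁻¹ = [[1/2, 0, 1], [-1, -1, -4], [3/4, 1, 3]].
N⁻¹C = [[-9, -8, -6], [-20, -24, -24]].
P = (N⁻¹C)K⁻¹ = [[-1, 2, 5], [-4, 0, 4]].

P = [[-1, 2, 5], [-4, 0, 4]]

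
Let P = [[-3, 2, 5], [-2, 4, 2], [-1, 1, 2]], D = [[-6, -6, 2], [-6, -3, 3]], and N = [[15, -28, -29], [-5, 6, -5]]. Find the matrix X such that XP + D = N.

X = [[-5, -3, 0], [-2, 4, -3]]

XP = N − D = [[21, -22, -31], [1, 9, -8]].
Right-multiplying both sides by P⁻¹ gives X = (N − D)P⁻¹.
P has determinant -4; P⁻¹ = [[-3/2, -1/4, 4], [-1/2, 1/4, 1], [-1/2, -1/4, 2]].
X = (N − D)P⁻¹ = [[-5, -3, 0], [-2, 4, -3]].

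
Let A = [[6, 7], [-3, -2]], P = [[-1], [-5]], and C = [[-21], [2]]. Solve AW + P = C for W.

AW = C − P = [[-20], [7]].
Left-multiplying both sides by A⁻¹ gives W = A⁻¹(C − P).
A has determinant 9; A⁻¹ = [[-2/9, -7/9], [1/3, 2/3]].
W = A⁻¹(C − P) = [[-1], [-2]].

W = [[-1], [-2]]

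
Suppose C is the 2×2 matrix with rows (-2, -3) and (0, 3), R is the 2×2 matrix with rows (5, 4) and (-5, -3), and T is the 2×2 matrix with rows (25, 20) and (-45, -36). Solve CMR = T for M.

Isolating M: multiply by C⁻¹ from the left and R⁻¹ from the right, so M = C⁻¹TR⁻¹.
C has determinant -6; C⁻¹ = [[-1/2, -1/2], [0, 1/3]].
det R = 5; the adjugate gives R⁻¹ = [[-3/5, -4/5], [1, 1]].
C⁻¹T = [[10, 8], [-15, -12]].
M = (C⁻¹T)R⁻¹ = [[2, 0], [-3, 0]].

M = [[2, 0], [-3, 0]]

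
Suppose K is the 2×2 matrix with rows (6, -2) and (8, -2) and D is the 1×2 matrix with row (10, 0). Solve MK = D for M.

K is on the right of M, so right-multiply by K⁻¹: M = DK⁻¹.
det K = 4, so K⁻¹ = [[-1/2, 1/2], [-2, 3/2]].
M = DK⁻¹ = [[10, 0]] · [[-1/2, 1/2], [-2, 3/2]] = [[-5, 5]].

M = [[-5, 5]]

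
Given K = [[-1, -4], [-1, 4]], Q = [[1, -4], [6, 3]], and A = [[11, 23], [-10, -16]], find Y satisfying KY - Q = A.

KY = A + Q = [[12, 19], [-4, -13]].
Left-multiplying both sides by K⁻¹ gives Y = K⁻¹(A + Q).
det K = -8, so K⁻¹ = [[-1/2, -1/2], [-1/8, 1/8]].
Y = K⁻¹(A + Q) = [[-4, -3], [-2, -4]].

Y = [[-4, -3], [-2, -4]]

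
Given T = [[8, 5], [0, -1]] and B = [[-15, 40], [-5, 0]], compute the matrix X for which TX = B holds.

X = [[-5, 5], [5, 0]]

Since T multiplies X on the left, X = T⁻¹B.
det T = -8; the adjugate gives T⁻¹ = [[1/8, 5/8], [0, -1]].
X = T⁻¹B = [[1/8, 5/8], [0, -1]] · [[-15, 40], [-5, 0]] = [[-5, 5], [5, 0]].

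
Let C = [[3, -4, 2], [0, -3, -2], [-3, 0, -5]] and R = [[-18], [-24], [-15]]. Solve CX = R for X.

X = [[0], [6], [3]]

C is on the left of X, so left-multiply by C⁻¹: X = C⁻¹R.
C has determinant 3; C⁻¹ = [[5, -20/3, 14/3], [2, -3, 2], [-3, 4, -3]].
X = C⁻¹R = [[5, -20/3, 14/3], [2, -3, 2], [-3, 4, -3]] · [[-18], [-24], [-15]] = [[0], [6], [3]].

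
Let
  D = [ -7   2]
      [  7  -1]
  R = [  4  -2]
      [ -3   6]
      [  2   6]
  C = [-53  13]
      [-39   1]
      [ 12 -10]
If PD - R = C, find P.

P = [[4, -3], [1, -5], [-2, 0]]

PD = C + R = [[-49, 11], [-42, 7], [14, -4]].
Since D sits to the right of P, P = (C + R)D⁻¹.
det D = -7; the adjugate gives D⁻¹ = [[1/7, 2/7], [1, 1]].
P = (C + R)D⁻¹ = [[4, -3], [1, -5], [-2, 0]].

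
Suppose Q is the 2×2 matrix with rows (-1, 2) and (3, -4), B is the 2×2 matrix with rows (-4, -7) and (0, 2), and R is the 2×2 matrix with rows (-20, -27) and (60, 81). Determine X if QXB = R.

Isolating X: multiply by Q⁻¹ from the left and B⁻¹ from the right, so X = Q⁻¹RB⁻¹.
det Q = -2, so Q⁻¹ = [[2, 1], [3/2, 1/2]].
det B = -8, so B⁻¹ = [[-1/4, -7/8], [0, 1/2]].
Q⁻¹R = [[20, 27], [0, 0]].
X = (Q⁻¹R)B⁻¹ = [[-5, -4], [0, 0]].

X = [[-5, -4], [0, 0]]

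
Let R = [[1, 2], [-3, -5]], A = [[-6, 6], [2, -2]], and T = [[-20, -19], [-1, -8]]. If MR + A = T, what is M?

M = [[-5, 3], [-3, 0]]

MR = T − A = [[-14, -25], [-3, -6]].
Right-multiplying both sides by R⁻¹ gives M = (T − A)R⁻¹.
det R = 1, so R⁻¹ = [[-5, -2], [3, 1]].
M = (T − A)R⁻¹ = [[-5, 3], [-3, 0]].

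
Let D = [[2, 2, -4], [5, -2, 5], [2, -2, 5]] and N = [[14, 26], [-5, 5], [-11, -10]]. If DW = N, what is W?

W = [[2, 5], [-5, 0], [-5, -4]]

D is on the left of W, so left-multiply by D⁻¹: W = D⁻¹N.
det D = -6, so D⁻¹ = [[0, 1/3, -1/3], [5/2, -3, 5], [1, -4/3, 7/3]].
W = D⁻¹N = [[0, 1/3, -1/3], [5/2, -3, 5], [1, -4/3, 7/3]] · [[14, 26], [-5, 5], [-11, -10]] = [[2, 5], [-5, 0], [-5, -4]].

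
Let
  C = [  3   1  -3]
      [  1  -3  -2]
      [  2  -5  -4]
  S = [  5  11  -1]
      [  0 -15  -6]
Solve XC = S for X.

X = [[3, 4, -4], [-2, -4, 5]]

C is on the right of X, so right-multiply by C⁻¹: X = SC⁻¹.
det C = 3, so C⁻¹ = [[2/3, 19/3, -11/3], [0, -2, 1], [1/3, 17/3, -10/3]].
X = SC⁻¹ = [[5, 11, -1], [0, -15, -6]] · [[2/3, 19/3, -11/3], [0, -2, 1], [1/3, 17/3, -10/3]] = [[3, 4, -4], [-2, -4, 5]].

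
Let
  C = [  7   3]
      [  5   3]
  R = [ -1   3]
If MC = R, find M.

C is on the right of M, so right-multiply by C⁻¹: M = RC⁻¹.
det C = 6; the adjugate gives C⁻¹ = [[1/2, -1/2], [-5/6, 7/6]].
M = RC⁻¹ = [[-1, 3]] · [[1/2, -1/2], [-5/6, 7/6]] = [[-3, 4]].

M = [[-3, 4]]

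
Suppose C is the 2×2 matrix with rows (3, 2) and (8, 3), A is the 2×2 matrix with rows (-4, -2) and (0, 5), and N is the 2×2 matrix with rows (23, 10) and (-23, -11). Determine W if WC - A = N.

WC = N + A = [[19, 8], [-23, -6]].
Right-multiplying both sides by C⁻¹ gives W = (N + A)C⁻¹.
det C = -7, so C⁻¹ = [[-3/7, 2/7], [8/7, -3/7]].
W = (N + A)C⁻¹ = [[1, 2], [3, -4]].

W = [[1, 2], [3, -4]]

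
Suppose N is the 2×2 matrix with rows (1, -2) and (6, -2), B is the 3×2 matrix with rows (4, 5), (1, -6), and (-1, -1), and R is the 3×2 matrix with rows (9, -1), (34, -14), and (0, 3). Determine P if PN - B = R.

PN = R + B = [[13, 4], [35, -20], [-1, 2]].
N is on the right of P, so right-multiply by N⁻¹: P = (R + B)N⁻¹.
det N = 10, so N⁻¹ = [[-1/5, 1/5], [-3/5, 1/10]].
P = (R + B)N⁻¹ = [[-5, 3], [5, 5], [-1, 0]].

P = [[-5, 3], [5, 5], [-1, 0]]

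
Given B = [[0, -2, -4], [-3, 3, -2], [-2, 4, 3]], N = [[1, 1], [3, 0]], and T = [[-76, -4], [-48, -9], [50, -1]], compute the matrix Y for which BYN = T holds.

Left-multiply by B⁻¹ and right-multiply by N⁻¹: Y = B⁻¹TN⁻¹.
det B = -2; the adjugate gives B⁻¹ = [[-17/2, 5, -8], [-13/2, 4, -6], [3, -2, 3]].
N has determinant -3; N⁻¹ = [[0, 1/3], [1, -1/3]].
B⁻¹T = [[6, -3], [2, -4], [18, 3]].
Y = (B⁻¹T)N⁻¹ = [[-3, 3], [-4, 2], [3, 5]].

Y = [[-3, 3], [-4, 2], [3, 5]]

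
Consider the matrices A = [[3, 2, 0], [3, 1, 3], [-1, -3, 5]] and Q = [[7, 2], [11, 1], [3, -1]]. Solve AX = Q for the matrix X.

A is on the left of X, so left-multiply by A⁻¹: X = A⁻¹Q.
det A = 6, so A⁻¹ = [[7/3, -5/3, 1], [-3, 5/2, -3/2], [-4/3, 7/6, -1/2]].
X = A⁻¹Q = [[7/3, -5/3, 1], [-3, 5/2, -3/2], [-4/3, 7/6, -1/2]] · [[7, 2], [11, 1], [3, -1]] = [[1, 2], [2, -2], [2, -1]].

X = [[1, 2], [2, -2], [2, -1]]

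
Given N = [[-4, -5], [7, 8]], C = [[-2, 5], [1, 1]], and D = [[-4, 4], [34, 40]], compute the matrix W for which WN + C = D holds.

W = [[-3, -2], [-3, 3]]

WN = D − C = [[-2, -1], [33, 39]].
Since N sits to the right of W, W = (D − C)N⁻¹.
N has determinant 3; N⁻¹ = [[8/3, 5/3], [-7/3, -4/3]].
W = (D − C)N⁻¹ = [[-3, -2], [-3, 3]].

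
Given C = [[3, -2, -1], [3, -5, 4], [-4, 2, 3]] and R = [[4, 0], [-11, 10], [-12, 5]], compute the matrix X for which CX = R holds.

X = [[-4, 5], [-5, 5], [-6, 5]]

Since C multiplies X on the left, X = C⁻¹R.
det C = -5; the adjugate gives C⁻¹ = [[23/5, -4/5, 13/5], [5, -1, 3], [14/5, -2/5, 9/5]].
X = C⁻¹R = [[23/5, -4/5, 13/5], [5, -1, 3], [14/5, -2/5, 9/5]] · [[4, 0], [-11, 10], [-12, 5]] = [[-4, 5], [-5, 5], [-6, 5]].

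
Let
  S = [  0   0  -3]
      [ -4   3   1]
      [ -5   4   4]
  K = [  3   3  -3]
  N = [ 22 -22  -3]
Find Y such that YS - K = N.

YS = N + K = [[25, -19, -6]].
Since S sits to the right of Y, Y = (N + K)S⁻¹.
det S = 3; the adjugate gives S⁻¹ = [[8/3, -4, 3], [11/3, -5, 4], [-1/3, 0, 0]].
Y = (N + K)S⁻¹ = [[-1, -5, -1]].

Y = [[-1, -5, -1]]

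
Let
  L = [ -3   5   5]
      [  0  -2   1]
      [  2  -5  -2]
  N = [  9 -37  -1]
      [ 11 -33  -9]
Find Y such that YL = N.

Since L sits to the right of Y, Y = NL⁻¹.
det L = 3, so L⁻¹ = [[3, -5, 5], [2/3, -4/3, 1], [4/3, -5/3, 2]].
Y = NL⁻¹ = [[9, -37, -1], [11, -33, -9]] · [[3, -5, 5], [2/3, -4/3, 1], [4/3, -5/3, 2]] = [[1, 6, 6], [-1, 4, 4]].

Y = [[1, 6, 6], [-1, 4, 4]]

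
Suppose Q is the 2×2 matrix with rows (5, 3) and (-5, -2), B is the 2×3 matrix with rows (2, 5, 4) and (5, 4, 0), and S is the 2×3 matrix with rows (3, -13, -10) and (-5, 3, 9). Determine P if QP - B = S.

QP = S + B = [[5, -8, -6], [0, 7, 9]].
Left-multiplying both sides by Q⁻¹ gives P = Q⁻¹(S + B).
det Q = 5; the adjugate gives Q⁻¹ = [[-2/5, -3/5], [1, 1]].
P = Q⁻¹(S + B) = [[-2, -1, -3], [5, -1, 3]].

P = [[-2, -1, -3], [5, -1, 3]]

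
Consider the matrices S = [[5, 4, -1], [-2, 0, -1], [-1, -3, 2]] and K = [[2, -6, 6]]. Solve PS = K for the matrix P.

S is on the right of P, so right-multiply by S⁻¹: P = KS⁻¹.
S has determinant -1; S⁻¹ = [[3, 5, 4], [-5, -9, -7], [-6, -11, -8]].
P = KS⁻¹ = [[2, -6, 6]] · [[3, 5, 4], [-5, -9, -7], [-6, -11, -8]] = [[0, -2, 2]].

P = [[0, -2, 2]]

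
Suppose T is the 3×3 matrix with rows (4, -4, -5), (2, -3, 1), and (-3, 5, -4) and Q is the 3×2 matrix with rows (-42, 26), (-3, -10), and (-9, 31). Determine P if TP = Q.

P = [[0, 1], [3, 2], [6, -6]]

Since T multiplies P on the left, P = T⁻¹Q.
det T = 3; the adjugate gives T⁻¹ = [[7/3, -41/3, -19/3], [5/3, -31/3, -14/3], [1/3, -8/3, -4/3]].
P = T⁻¹Q = [[7/3, -41/3, -19/3], [5/3, -31/3, -14/3], [1/3, -8/3, -4/3]] · [[-42, 26], [-3, -10], [-9, 31]] = [[0, 1], [3, 2], [6, -6]].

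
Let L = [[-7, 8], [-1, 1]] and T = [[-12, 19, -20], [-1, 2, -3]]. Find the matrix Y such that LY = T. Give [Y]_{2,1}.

L is on the left of Y, so left-multiply by L⁻¹: Y = L⁻¹T.
det L = 1, so L⁻¹ = [[1, -8], [1, -7]].
Y = L⁻¹T = [[1, -8], [1, -7]] · [[-12, 19, -20], [-1, 2, -3]] = [[-4, 3, 4], [-5, 5, 1]].

-5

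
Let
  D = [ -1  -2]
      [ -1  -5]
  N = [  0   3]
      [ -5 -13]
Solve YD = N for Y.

Y = [[1, -1], [4, 1]]

D is on the right of Y, so right-multiply by D⁻¹: Y = ND⁻¹.
det D = 3, so D⁻¹ = [[-5/3, 2/3], [1/3, -1/3]].
Y = ND⁻¹ = [[0, 3], [-5, -13]] · [[-5/3, 2/3], [1/3, -1/3]] = [[1, -1], [4, 1]].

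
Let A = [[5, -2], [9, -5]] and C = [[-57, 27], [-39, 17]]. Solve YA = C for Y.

Y = [[-6, -3], [-6, -1]]

Right-multiplying both sides by A⁻¹ gives Y = CA⁻¹.
det A = -7, so A⁻¹ = [[5/7, -2/7], [9/7, -5/7]].
Y = CA⁻¹ = [[-57, 27], [-39, 17]] · [[5/7, -2/7], [9/7, -5/7]] = [[-6, -3], [-6, -1]].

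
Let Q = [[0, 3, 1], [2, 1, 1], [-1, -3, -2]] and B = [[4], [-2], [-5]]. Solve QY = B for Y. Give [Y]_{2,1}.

Left-multiplying both sides by Q⁻¹ gives Y = Q⁻¹B.
det Q = 4; the adjugate gives Q⁻¹ = [[1/4, 3/4, 1/2], [3/4, 1/4, 1/2], [-5/4, -3/4, -3/2]].
Y = Q⁻¹B = [[1/4, 3/4, 1/2], [3/4, 1/4, 1/2], [-5/4, -3/4, -3/2]] · [[4], [-2], [-5]] = [[-3], [0], [4]].

0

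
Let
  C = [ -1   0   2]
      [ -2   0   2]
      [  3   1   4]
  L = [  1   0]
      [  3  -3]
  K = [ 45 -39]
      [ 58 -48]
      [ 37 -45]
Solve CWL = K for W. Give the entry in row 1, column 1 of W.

W = C⁻¹KL⁻¹ (apply C⁻¹ on the left and L⁻¹ on the right).
det C = -2; the adjugate gives C⁻¹ = [[1, -1, 0], [-7, 5, 1], [1, -1/2, 0]].
det L = -3, so L⁻¹ = [[1, 0], [1, -1/3]].
C⁻¹K = [[-13, 9], [12, -12], [16, -15]].
W = (C⁻¹K)L⁻¹ = [[-4, -3], [0, 4], [1, 5]].

-4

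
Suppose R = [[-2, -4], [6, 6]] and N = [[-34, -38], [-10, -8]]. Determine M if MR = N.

Since R sits to the right of M, M = NR⁻¹.
det R = 12; the adjugate gives R⁻¹ = [[1/2, 1/3], [-1/2, -1/6]].
M = NR⁻¹ = [[-34, -38], [-10, -8]] · [[1/2, 1/3], [-1/2, -1/6]] = [[2, -5], [-1, -2]].

M = [[2, -5], [-1, -2]]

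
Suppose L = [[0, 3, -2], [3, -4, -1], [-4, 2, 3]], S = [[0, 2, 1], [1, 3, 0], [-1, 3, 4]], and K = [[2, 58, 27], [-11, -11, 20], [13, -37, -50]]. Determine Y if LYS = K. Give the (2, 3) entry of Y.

Left-multiply by L⁻¹ and right-multiply by S⁻¹: Y = L⁻¹KS⁻¹.
det L = 5; the adjugate gives L⁻¹ = [[-2, -13/5, -11/5], [-1, -8/5, -6/5], [-2, -12/5, -9/5]].
det S = -2, so S⁻¹ = [[-6, 5/2, 3/2], [2, -1/2, -1/2], [-3, 1, 1]].
L⁻¹K = [[-4, -6, 4], [0, 4, 1], [-1, -23, -12]].
Y = (L⁻¹K)S⁻¹ = [[0, -3, 1], [5, -1, -1], [-4, -3, -2]].

-1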